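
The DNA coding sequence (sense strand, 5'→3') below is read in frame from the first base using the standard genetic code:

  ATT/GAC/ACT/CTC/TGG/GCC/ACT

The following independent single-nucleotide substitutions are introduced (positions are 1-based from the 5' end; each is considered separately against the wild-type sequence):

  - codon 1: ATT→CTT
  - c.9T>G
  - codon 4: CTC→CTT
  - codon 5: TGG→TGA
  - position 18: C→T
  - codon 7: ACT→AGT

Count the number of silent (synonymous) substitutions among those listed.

Codon 1: ATT (Ile) → CTT (Leu) — missense.
Codon 3: ACT (Thr) → ACG (Thr) — synonymous.
Codon 4: CTC (Leu) → CTT (Leu) — synonymous.
Codon 5: TGG (Trp) → TGA (Stop) — nonsense.
Codon 6: GCC (Ala) → GCT (Ala) — synonymous.
Codon 7: ACT (Thr) → AGT (Ser) — missense.
Synonymous: 3 of 6.

3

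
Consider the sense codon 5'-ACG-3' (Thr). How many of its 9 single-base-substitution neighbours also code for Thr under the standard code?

3

Position 1: none → 0 synonymous.
Position 2: none → 0 synonymous.
Position 3: ACU, ACC, ACA → 3 synonymous.
Total: 0 + 0 + 3 = 3.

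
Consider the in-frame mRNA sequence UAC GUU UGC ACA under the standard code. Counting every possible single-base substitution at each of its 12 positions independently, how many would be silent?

8

Codon 1 (UAC, Tyr): 1 synonymous substitution.
Codon 2 (GUU, Val): 3 synonymous substitutions.
Codon 3 (UGC, Cys): 1 synonymous substitution.
Codon 4 (ACA, Thr): 3 synonymous substitutions.
Total: 1 + 3 + 1 + 3 = 8.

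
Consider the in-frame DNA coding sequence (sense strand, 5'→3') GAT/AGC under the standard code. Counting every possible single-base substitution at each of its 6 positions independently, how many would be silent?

Codon 1 (GAT, Asp): 1 synonymous substitution.
Codon 2 (AGC, Ser): 1 synonymous substitution.
Total: 1 + 1 = 2.

2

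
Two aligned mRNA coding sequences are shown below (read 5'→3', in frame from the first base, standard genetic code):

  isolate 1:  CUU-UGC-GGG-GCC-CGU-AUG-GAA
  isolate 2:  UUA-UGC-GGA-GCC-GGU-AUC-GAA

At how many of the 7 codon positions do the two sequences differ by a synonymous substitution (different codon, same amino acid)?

2

Codon 1: CUU Leu / UUA Leu — synonymous.
Codon 2: UGC Cys / UGC Cys — identical.
Codon 3: GGG Gly / GGA Gly — synonymous.
Codon 4: GCC Ala / GCC Ala — identical.
Codon 5: CGU Arg / GGU Gly — nonsynonymous.
Codon 6: AUG Met / AUC Ile — nonsynonymous.
Codon 7: GAA Glu / GAA Glu — identical.
Synonymous differences: 2.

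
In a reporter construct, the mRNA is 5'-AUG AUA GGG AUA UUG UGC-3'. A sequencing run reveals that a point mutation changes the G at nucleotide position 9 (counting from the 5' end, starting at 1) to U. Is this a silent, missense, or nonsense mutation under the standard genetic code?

silent

Position 9 falls in codon 3: GGG → Gly.
After the substitution the codon is GGU → Gly.
Both encode Gly, so the change is synonymous.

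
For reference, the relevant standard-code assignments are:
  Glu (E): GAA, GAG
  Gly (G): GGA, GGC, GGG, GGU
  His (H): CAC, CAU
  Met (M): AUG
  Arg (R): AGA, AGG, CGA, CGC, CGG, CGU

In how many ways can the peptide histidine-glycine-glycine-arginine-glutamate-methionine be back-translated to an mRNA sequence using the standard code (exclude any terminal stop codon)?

384

His: 2 codons.
Gly: 4 codons.
Gly: 4 codons.
Arg: 6 codons.
Glu: 2 codons.
Met: 1 codon.
2 × 4 × 4 × 6 × 2 × 1 = 384.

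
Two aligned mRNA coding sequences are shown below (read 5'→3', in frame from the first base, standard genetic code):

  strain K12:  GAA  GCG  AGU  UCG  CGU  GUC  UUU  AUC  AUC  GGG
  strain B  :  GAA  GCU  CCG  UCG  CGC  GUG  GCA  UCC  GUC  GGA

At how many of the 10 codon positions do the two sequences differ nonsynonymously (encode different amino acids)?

4

Codon 1: GAA Glu / GAA Glu — identical.
Codon 2: GCG Ala / GCU Ala — synonymous.
Codon 3: AGU Ser / CCG Pro — nonsynonymous.
Codon 4: UCG Ser / UCG Ser — identical.
Codon 5: CGU Arg / CGC Arg — synonymous.
Codon 6: GUC Val / GUG Val — synonymous.
Codon 7: UUU Phe / GCA Ala — nonsynonymous.
Codon 8: AUC Ile / UCC Ser — nonsynonymous.
Codon 9: AUC Ile / GUC Val — nonsynonymous.
Codon 10: GGG Gly / GGA Gly — synonymous.
Nonsynonymous differences: 4.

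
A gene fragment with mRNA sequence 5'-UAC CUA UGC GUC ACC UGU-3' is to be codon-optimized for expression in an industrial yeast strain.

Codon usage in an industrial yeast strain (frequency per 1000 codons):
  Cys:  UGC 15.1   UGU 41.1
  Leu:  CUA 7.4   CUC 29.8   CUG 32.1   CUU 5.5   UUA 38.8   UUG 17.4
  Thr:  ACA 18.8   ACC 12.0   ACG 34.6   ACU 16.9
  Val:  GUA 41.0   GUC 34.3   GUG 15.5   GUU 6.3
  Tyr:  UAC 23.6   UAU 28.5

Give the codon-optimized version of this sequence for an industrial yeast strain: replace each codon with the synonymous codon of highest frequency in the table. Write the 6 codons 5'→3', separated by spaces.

Codon 1 (Tyr): best is UAU at 28.5.
Codon 2 (Leu): best is UUA at 38.8.
Codon 3 (Cys): best is UGU at 41.1.
Codon 4 (Val): best is GUA at 41.0.
Codon 5 (Thr): best is ACG at 34.6.
Codon 6 (Cys): best is UGU at 41.1.

UAU UUA UGU GUA ACG UGU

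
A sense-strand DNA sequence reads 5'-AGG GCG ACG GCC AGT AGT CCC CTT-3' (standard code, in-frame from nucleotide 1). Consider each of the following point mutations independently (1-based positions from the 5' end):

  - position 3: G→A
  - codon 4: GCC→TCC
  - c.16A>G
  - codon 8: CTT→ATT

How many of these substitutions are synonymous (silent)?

Codon 1: AGG (Arg) → AGA (Arg) — synonymous.
Codon 4: GCC (Ala) → TCC (Ser) — missense.
Codon 6: AGT (Ser) → GGT (Gly) — missense.
Codon 8: CTT (Leu) → ATT (Ile) — missense.
Synonymous: 1 of 4.

1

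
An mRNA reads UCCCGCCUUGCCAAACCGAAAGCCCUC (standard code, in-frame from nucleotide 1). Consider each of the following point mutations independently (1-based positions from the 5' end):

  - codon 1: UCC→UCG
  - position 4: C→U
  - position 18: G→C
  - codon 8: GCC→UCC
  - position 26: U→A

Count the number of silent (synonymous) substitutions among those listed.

Codon 1: UCC (Ser) → UCG (Ser) — synonymous.
Codon 2: CGC (Arg) → UGC (Cys) — missense.
Codon 6: CCG (Pro) → CCC (Pro) — synonymous.
Codon 8: GCC (Ala) → UCC (Ser) — missense.
Codon 9: CUC (Leu) → CAC (His) — missense.
Synonymous: 2 of 5.

2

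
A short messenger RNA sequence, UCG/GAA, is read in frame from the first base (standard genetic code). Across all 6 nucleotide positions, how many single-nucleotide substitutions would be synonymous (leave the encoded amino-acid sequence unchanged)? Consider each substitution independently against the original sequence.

Codon 1 (UCG, Ser): 3 synonymous substitutions.
Codon 2 (GAA, Glu): 1 synonymous substitution.
Total: 3 + 1 = 4.

4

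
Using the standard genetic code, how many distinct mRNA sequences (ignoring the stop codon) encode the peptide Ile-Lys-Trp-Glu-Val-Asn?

96

Ile: 3 codons.
Lys: 2 codons.
Trp: 1 codon.
Glu: 2 codons.
Val: 4 codons.
Asn: 2 codons.
3 × 2 × 1 × 2 × 4 × 2 = 96.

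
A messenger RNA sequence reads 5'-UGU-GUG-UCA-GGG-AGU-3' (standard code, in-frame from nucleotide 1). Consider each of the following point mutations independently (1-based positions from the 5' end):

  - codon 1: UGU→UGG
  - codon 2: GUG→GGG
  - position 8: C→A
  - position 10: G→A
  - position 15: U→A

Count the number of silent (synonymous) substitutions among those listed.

Codon 1: UGU (Cys) → UGG (Trp) — missense.
Codon 2: GUG (Val) → GGG (Gly) — missense.
Codon 3: UCA (Ser) → UAA (Stop) — nonsense.
Codon 4: GGG (Gly) → AGG (Arg) — missense.
Codon 5: AGU (Ser) → AGA (Arg) — missense.
Synonymous: 0 of 5.

0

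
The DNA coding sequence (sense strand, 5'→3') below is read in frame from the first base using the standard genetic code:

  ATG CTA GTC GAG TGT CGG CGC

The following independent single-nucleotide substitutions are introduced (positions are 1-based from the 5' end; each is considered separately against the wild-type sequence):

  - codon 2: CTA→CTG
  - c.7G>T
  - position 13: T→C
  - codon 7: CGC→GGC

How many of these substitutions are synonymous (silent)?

1

Codon 2: CTA (Leu) → CTG (Leu) — synonymous.
Codon 3: GTC (Val) → TTC (Phe) — missense.
Codon 5: TGT (Cys) → CGT (Arg) — missense.
Codon 7: CGC (Arg) → GGC (Gly) — missense.
Synonymous: 1 of 4.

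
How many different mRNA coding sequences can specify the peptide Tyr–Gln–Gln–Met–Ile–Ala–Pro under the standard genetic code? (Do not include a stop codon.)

Tyr: 2 codons.
Gln: 2 codons.
Gln: 2 codons.
Met: 1 codon.
Ile: 3 codons.
Ala: 4 codons.
Pro: 4 codons.
2 × 2 × 2 × 1 × 3 × 4 × 4 = 384.

384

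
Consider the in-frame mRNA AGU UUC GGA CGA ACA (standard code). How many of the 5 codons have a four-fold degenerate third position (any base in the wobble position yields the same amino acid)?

3

Codon 1 AGU (Ser): third position 2-fold.
Codon 2 UUC (Phe): third position 2-fold.
Codon 3 GGA (Gly): third position 4-fold.
Codon 4 CGA (Arg): third position 4-fold.
Codon 5 ACA (Thr): third position 4-fold.
Four-fold degenerate third positions: 3.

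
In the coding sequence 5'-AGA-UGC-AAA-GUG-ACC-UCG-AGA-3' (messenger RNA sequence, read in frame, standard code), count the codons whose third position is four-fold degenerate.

3

Codon 1 AGA (Arg): third position 2-fold.
Codon 2 UGC (Cys): third position 2-fold.
Codon 3 AAA (Lys): third position 2-fold.
Codon 4 GUG (Val): third position 4-fold.
Codon 5 ACC (Thr): third position 4-fold.
Codon 6 UCG (Ser): third position 4-fold.
Codon 7 AGA (Arg): third position 2-fold.
Four-fold degenerate third positions: 3.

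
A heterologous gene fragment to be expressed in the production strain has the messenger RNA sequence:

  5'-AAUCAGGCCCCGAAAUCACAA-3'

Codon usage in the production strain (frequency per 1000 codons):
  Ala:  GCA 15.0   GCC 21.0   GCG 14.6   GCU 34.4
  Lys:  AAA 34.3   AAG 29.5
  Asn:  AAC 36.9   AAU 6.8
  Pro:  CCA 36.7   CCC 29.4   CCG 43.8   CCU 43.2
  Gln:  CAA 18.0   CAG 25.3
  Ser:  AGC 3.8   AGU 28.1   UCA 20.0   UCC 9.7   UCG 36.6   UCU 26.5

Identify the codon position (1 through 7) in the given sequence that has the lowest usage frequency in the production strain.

Codon 1 AAU (Asn): 6.8 per 1000.
Codon 2 CAG (Gln): 25.3 per 1000.
Codon 3 GCC (Ala): 21.0 per 1000.
Codon 4 CCG (Pro): 43.8 per 1000.
Codon 5 AAA (Lys): 34.3 per 1000.
Codon 6 UCA (Ser): 20.0 per 1000.
Codon 7 CAA (Gln): 18.0 per 1000.
Lowest frequency is 6.8 at codon 1.

1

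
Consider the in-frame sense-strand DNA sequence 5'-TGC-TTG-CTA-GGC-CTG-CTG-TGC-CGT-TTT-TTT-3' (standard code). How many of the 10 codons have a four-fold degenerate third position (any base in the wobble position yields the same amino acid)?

5

Codon 1 TGC (Cys): third position 2-fold.
Codon 2 TTG (Leu): third position 2-fold.
Codon 3 CTA (Leu): third position 4-fold.
Codon 4 GGC (Gly): third position 4-fold.
Codon 5 CTG (Leu): third position 4-fold.
Codon 6 CTG (Leu): third position 4-fold.
Codon 7 TGC (Cys): third position 2-fold.
Codon 8 CGT (Arg): third position 4-fold.
Codon 9 TTT (Phe): third position 2-fold.
Codon 10 TTT (Phe): third position 2-fold.
Four-fold degenerate third positions: 5.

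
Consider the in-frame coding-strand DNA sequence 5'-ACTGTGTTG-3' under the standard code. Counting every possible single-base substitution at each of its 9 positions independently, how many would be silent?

8

Codon 1 (ACT, Thr): 3 synonymous substitutions.
Codon 2 (GTG, Val): 3 synonymous substitutions.
Codon 3 (TTG, Leu): 2 synonymous substitutions.
Total: 3 + 3 + 2 = 8.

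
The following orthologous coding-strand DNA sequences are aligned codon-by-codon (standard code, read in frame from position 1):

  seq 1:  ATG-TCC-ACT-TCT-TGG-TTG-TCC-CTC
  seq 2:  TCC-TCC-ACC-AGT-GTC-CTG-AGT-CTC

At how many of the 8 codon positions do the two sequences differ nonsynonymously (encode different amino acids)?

Codon 1: ATG Met / TCC Ser — nonsynonymous.
Codon 2: TCC Ser / TCC Ser — identical.
Codon 3: ACT Thr / ACC Thr — synonymous.
Codon 4: TCT Ser / AGT Ser — synonymous.
Codon 5: TGG Trp / GTC Val — nonsynonymous.
Codon 6: TTG Leu / CTG Leu — synonymous.
Codon 7: TCC Ser / AGT Ser — synonymous.
Codon 8: CTC Leu / CTC Leu — identical.
Nonsynonymous differences: 2.

2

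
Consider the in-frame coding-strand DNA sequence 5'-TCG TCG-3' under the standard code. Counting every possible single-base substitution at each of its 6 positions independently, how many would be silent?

Codon 1 (TCG, Ser): 3 synonymous substitutions.
Codon 2 (TCG, Ser): 3 synonymous substitutions.
Total: 3 + 3 = 6.

6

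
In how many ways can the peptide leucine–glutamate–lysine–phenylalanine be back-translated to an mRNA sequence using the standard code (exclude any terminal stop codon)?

48

Leu: 6 codons.
Glu: 2 codons.
Lys: 2 codons.
Phe: 2 codons.
6 × 2 × 2 × 2 = 48.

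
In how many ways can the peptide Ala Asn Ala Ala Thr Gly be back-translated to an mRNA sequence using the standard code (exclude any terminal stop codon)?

2048

Ala: 4 codons.
Asn: 2 codons.
Ala: 4 codons.
Ala: 4 codons.
Thr: 4 codons.
Gly: 4 codons.
4 × 2 × 4 × 4 × 4 × 4 = 2048.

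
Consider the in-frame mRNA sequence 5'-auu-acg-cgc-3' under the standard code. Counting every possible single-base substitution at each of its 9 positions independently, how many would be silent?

Codon 1 (AUU, Ile): 2 synonymous substitutions.
Codon 2 (ACG, Thr): 3 synonymous substitutions.
Codon 3 (CGC, Arg): 3 synonymous substitutions.
Total: 2 + 3 + 3 = 8.

8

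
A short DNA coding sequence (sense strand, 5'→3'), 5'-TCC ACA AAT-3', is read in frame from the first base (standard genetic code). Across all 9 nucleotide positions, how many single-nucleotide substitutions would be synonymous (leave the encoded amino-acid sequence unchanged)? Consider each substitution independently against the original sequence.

7

Codon 1 (TCC, Ser): 3 synonymous substitutions.
Codon 2 (ACA, Thr): 3 synonymous substitutions.
Codon 3 (AAT, Asn): 1 synonymous substitution.
Total: 3 + 3 + 1 = 7.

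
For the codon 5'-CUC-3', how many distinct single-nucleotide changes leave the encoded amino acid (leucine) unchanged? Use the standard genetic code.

3

Position 1: none → 0 synonymous.
Position 2: none → 0 synonymous.
Position 3: CUU, CUA, CUG → 3 synonymous.
Total: 0 + 0 + 3 = 3.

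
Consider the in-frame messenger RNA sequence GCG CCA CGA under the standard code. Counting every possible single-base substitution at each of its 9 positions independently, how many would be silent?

Codon 1 (GCG, Ala): 3 synonymous substitutions.
Codon 2 (CCA, Pro): 3 synonymous substitutions.
Codon 3 (CGA, Arg): 4 synonymous substitutions.
Total: 3 + 3 + 4 = 10.

10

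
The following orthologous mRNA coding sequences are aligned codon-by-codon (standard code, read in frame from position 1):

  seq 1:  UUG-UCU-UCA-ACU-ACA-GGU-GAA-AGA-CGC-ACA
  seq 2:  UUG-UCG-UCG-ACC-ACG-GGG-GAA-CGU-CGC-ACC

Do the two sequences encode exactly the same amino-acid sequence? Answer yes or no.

Codon 1: UUG Leu / UUG Leu — identical.
Codon 2: UCU Ser / UCG Ser — synonymous.
Codon 3: UCA Ser / UCG Ser — synonymous.
Codon 4: ACU Thr / ACC Thr — synonymous.
Codon 5: ACA Thr / ACG Thr — synonymous.
Codon 6: GGU Gly / GGG Gly — synonymous.
Codon 7: GAA Glu / GAA Glu — identical.
Codon 8: AGA Arg / CGU Arg — synonymous.
Codon 9: CGC Arg / CGC Arg — identical.
Codon 10: ACA Thr / ACC Thr — synonymous.
Nonsynonymous differences: 0 → same protein.

yes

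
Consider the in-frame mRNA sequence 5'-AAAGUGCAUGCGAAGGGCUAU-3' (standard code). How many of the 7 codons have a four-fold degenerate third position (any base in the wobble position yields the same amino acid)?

Codon 1 AAA (Lys): third position 2-fold.
Codon 2 GUG (Val): third position 4-fold.
Codon 3 CAU (His): third position 2-fold.
Codon 4 GCG (Ala): third position 4-fold.
Codon 5 AAG (Lys): third position 2-fold.
Codon 6 GGC (Gly): third position 4-fold.
Codon 7 UAU (Tyr): third position 2-fold.
Four-fold degenerate third positions: 3.

3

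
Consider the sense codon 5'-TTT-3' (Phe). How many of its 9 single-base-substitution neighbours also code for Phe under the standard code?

1

Position 1: none → 0 synonymous.
Position 2: none → 0 synonymous.
Position 3: TTC → 1 synonymous.
Total: 0 + 0 + 1 = 1.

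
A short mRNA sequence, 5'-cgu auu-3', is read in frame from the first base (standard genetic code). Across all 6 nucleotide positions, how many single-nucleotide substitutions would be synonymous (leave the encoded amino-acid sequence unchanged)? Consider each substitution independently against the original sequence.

5

Codon 1 (CGU, Arg): 3 synonymous substitutions.
Codon 2 (AUU, Ile): 2 synonymous substitutions.
Total: 3 + 2 = 5.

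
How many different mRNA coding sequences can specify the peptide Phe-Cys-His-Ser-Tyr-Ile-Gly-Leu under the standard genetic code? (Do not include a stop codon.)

Phe: 2 codons.
Cys: 2 codons.
His: 2 codons.
Ser: 6 codons.
Tyr: 2 codons.
Ile: 3 codons.
Gly: 4 codons.
Leu: 6 codons.
2 × 2 × 2 × 6 × 2 × 3 × 4 × 6 = 6912.

6912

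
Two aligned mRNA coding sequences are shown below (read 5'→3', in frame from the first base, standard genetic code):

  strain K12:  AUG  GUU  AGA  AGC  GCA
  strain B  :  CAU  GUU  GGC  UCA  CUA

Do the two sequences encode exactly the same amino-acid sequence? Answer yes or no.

Codon 1: AUG Met / CAU His — nonsynonymous.
Codon 2: GUU Val / GUU Val — identical.
Codon 3: AGA Arg / GGC Gly — nonsynonymous.
Codon 4: AGC Ser / UCA Ser — synonymous.
Codon 5: GCA Ala / CUA Leu — nonsynonymous.
Nonsynonymous differences: 3 → different protein.

no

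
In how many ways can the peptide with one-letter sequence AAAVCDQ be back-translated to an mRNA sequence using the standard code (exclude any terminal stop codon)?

Ala: 4 codons.
Ala: 4 codons.
Ala: 4 codons.
Val: 4 codons.
Cys: 2 codons.
Asp: 2 codons.
Gln: 2 codons.
4 × 4 × 4 × 4 × 2 × 2 × 2 = 2048.

2048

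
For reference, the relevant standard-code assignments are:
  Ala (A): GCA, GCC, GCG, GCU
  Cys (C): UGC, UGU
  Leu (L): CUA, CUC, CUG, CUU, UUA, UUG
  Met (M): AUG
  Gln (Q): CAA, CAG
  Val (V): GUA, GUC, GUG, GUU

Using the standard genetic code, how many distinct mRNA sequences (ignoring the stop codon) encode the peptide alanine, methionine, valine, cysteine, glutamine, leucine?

384

Ala: 4 codons.
Met: 1 codon.
Val: 4 codons.
Cys: 2 codons.
Gln: 2 codons.
Leu: 6 codons.
4 × 1 × 4 × 2 × 2 × 6 = 384.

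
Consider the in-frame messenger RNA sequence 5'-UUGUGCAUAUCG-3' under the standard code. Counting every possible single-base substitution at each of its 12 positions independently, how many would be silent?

Codon 1 (UUG, Leu): 2 synonymous substitutions.
Codon 2 (UGC, Cys): 1 synonymous substitution.
Codon 3 (AUA, Ile): 2 synonymous substitutions.
Codon 4 (UCG, Ser): 3 synonymous substitutions.
Total: 2 + 1 + 2 + 3 = 8.

8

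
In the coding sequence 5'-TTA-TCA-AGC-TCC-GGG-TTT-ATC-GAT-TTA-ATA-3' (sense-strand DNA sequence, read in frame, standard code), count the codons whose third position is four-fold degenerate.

3

Codon 1 TTA (Leu): third position 2-fold.
Codon 2 TCA (Ser): third position 4-fold.
Codon 3 AGC (Ser): third position 2-fold.
Codon 4 TCC (Ser): third position 4-fold.
Codon 5 GGG (Gly): third position 4-fold.
Codon 6 TTT (Phe): third position 2-fold.
Codon 7 ATC (Ile): third position 3-fold.
Codon 8 GAT (Asp): third position 2-fold.
Codon 9 TTA (Leu): third position 2-fold.
Codon 10 ATA (Ile): third position 3-fold.
Four-fold degenerate third positions: 3.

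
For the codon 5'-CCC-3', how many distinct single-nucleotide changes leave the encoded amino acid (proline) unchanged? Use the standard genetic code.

Position 1: none → 0 synonymous.
Position 2: none → 0 synonymous.
Position 3: CCU, CCA, CCG → 3 synonymous.
Total: 0 + 0 + 3 = 3.

3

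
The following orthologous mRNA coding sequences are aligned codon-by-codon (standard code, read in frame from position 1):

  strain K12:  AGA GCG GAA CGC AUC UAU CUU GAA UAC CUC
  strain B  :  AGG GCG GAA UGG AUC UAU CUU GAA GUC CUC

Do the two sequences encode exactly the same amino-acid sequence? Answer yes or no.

no

Codon 1: AGA Arg / AGG Arg — synonymous.
Codon 2: GCG Ala / GCG Ala — identical.
Codon 3: GAA Glu / GAA Glu — identical.
Codon 4: CGC Arg / UGG Trp — nonsynonymous.
Codon 5: AUC Ile / AUC Ile — identical.
Codon 6: UAU Tyr / UAU Tyr — identical.
Codon 7: CUU Leu / CUU Leu — identical.
Codon 8: GAA Glu / GAA Glu — identical.
Codon 9: UAC Tyr / GUC Val — nonsynonymous.
Codon 10: CUC Leu / CUC Leu — identical.
Nonsynonymous differences: 2 → different protein.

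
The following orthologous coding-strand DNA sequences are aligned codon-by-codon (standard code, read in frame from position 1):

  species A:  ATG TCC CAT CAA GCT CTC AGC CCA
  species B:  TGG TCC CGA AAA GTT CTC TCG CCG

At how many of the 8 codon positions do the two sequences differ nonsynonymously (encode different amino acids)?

Codon 1: ATG Met / TGG Trp — nonsynonymous.
Codon 2: TCC Ser / TCC Ser — identical.
Codon 3: CAT His / CGA Arg — nonsynonymous.
Codon 4: CAA Gln / AAA Lys — nonsynonymous.
Codon 5: GCT Ala / GTT Val — nonsynonymous.
Codon 6: CTC Leu / CTC Leu — identical.
Codon 7: AGC Ser / TCG Ser — synonymous.
Codon 8: CCA Pro / CCG Pro — synonymous.
Nonsynonymous differences: 4.

4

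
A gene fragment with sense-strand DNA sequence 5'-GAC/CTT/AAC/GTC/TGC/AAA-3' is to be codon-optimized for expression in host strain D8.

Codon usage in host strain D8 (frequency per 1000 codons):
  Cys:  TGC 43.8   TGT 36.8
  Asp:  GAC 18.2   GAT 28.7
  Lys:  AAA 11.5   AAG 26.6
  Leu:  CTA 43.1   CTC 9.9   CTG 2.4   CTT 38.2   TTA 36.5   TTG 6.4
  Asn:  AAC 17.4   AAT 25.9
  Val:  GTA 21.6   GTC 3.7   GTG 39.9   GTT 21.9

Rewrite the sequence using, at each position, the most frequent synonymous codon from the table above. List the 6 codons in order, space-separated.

Codon 1 (Asp): best is GAT at 28.7.
Codon 2 (Leu): best is CTA at 43.1.
Codon 3 (Asn): best is AAT at 25.9.
Codon 4 (Val): best is GTG at 39.9.
Codon 5 (Cys): best is TGC at 43.8.
Codon 6 (Lys): best is AAG at 26.6.

GAT CTA AAT GTG TGC AAG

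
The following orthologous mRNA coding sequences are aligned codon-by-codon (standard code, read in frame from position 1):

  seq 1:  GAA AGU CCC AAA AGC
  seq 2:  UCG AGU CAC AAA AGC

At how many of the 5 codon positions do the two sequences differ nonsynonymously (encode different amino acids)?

Codon 1: GAA Glu / UCG Ser — nonsynonymous.
Codon 2: AGU Ser / AGU Ser — identical.
Codon 3: CCC Pro / CAC His — nonsynonymous.
Codon 4: AAA Lys / AAA Lys — identical.
Codon 5: AGC Ser / AGC Ser — identical.
Nonsynonymous differences: 2.

2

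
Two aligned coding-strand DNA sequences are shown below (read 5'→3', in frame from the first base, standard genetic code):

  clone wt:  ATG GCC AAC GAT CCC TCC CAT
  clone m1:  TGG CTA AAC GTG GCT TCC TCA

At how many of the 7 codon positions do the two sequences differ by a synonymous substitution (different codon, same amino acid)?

Codon 1: ATG Met / TGG Trp — nonsynonymous.
Codon 2: GCC Ala / CTA Leu — nonsynonymous.
Codon 3: AAC Asn / AAC Asn — identical.
Codon 4: GAT Asp / GTG Val — nonsynonymous.
Codon 5: CCC Pro / GCT Ala — nonsynonymous.
Codon 6: TCC Ser / TCC Ser — identical.
Codon 7: CAT His / TCA Ser — nonsynonymous.
Synonymous differences: 0.

0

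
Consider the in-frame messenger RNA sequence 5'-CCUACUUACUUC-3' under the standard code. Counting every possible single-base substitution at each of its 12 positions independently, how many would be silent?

8

Codon 1 (CCU, Pro): 3 synonymous substitutions.
Codon 2 (ACU, Thr): 3 synonymous substitutions.
Codon 3 (UAC, Tyr): 1 synonymous substitution.
Codon 4 (UUC, Phe): 1 synonymous substitution.
Total: 3 + 3 + 1 + 1 = 8.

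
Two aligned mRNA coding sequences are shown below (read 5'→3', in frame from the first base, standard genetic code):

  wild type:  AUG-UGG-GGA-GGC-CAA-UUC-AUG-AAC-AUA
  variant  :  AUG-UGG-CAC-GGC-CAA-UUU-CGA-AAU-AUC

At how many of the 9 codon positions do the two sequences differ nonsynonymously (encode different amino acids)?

Codon 1: AUG Met / AUG Met — identical.
Codon 2: UGG Trp / UGG Trp — identical.
Codon 3: GGA Gly / CAC His — nonsynonymous.
Codon 4: GGC Gly / GGC Gly — identical.
Codon 5: CAA Gln / CAA Gln — identical.
Codon 6: UUC Phe / UUU Phe — synonymous.
Codon 7: AUG Met / CGA Arg — nonsynonymous.
Codon 8: AAC Asn / AAU Asn — synonymous.
Codon 9: AUA Ile / AUC Ile — synonymous.
Nonsynonymous differences: 2.

2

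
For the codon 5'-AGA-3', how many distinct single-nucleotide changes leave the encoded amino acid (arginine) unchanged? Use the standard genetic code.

2

Position 1: CGA → 1 synonymous.
Position 2: none → 0 synonymous.
Position 3: AGG → 1 synonymous.
Total: 1 + 0 + 1 = 2.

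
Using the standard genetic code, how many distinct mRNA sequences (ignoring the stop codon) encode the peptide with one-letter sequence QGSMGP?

768

Gln: 2 codons.
Gly: 4 codons.
Ser: 6 codons.
Met: 1 codon.
Gly: 4 codons.
Pro: 4 codons.
2 × 4 × 6 × 1 × 4 × 4 = 768.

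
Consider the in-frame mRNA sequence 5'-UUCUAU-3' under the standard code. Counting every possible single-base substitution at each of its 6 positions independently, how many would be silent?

Codon 1 (UUC, Phe): 1 synonymous substitution.
Codon 2 (UAU, Tyr): 1 synonymous substitution.
Total: 1 + 1 = 2.

2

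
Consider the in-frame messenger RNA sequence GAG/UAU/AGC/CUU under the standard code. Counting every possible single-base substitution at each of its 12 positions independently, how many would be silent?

Codon 1 (GAG, Glu): 1 synonymous substitution.
Codon 2 (UAU, Tyr): 1 synonymous substitution.
Codon 3 (AGC, Ser): 1 synonymous substitution.
Codon 4 (CUU, Leu): 3 synonymous substitutions.
Total: 1 + 1 + 1 + 3 = 6.

6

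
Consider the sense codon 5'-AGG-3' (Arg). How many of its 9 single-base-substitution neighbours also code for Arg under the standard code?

2

Position 1: CGG → 1 synonymous.
Position 2: none → 0 synonymous.
Position 3: AGA → 1 synonymous.
Total: 1 + 0 + 1 = 2.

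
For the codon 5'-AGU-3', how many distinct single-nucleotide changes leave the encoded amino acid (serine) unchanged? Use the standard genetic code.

Position 1: none → 0 synonymous.
Position 2: none → 0 synonymous.
Position 3: AGC → 1 synonymous.
Total: 0 + 0 + 1 = 1.

1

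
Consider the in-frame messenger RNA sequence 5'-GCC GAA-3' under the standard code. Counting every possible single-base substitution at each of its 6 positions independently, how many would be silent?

Codon 1 (GCC, Ala): 3 synonymous substitutions.
Codon 2 (GAA, Glu): 1 synonymous substitution.
Total: 3 + 1 = 4.

4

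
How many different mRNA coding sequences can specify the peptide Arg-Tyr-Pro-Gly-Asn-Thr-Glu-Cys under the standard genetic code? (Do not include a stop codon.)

Arg: 6 codons.
Tyr: 2 codons.
Pro: 4 codons.
Gly: 4 codons.
Asn: 2 codons.
Thr: 4 codons.
Glu: 2 codons.
Cys: 2 codons.
6 × 2 × 4 × 4 × 2 × 4 × 2 × 2 = 6144.

6144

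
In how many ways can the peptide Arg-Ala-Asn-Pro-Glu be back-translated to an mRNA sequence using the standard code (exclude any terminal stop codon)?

384

Arg: 6 codons.
Ala: 4 codons.
Asn: 2 codons.
Pro: 4 codons.
Glu: 2 codons.
6 × 4 × 2 × 4 × 2 = 384.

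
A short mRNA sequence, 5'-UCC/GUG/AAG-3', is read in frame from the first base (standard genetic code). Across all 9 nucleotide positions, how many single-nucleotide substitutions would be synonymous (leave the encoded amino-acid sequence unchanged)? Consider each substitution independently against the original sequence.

Codon 1 (UCC, Ser): 3 synonymous substitutions.
Codon 2 (GUG, Val): 3 synonymous substitutions.
Codon 3 (AAG, Lys): 1 synonymous substitution.
Total: 3 + 3 + 1 = 7.

7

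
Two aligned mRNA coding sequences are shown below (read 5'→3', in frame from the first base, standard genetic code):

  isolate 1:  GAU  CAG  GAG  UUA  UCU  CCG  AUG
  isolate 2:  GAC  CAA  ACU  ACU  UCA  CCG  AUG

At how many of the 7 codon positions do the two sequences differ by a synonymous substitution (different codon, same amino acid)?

Codon 1: GAU Asp / GAC Asp — synonymous.
Codon 2: CAG Gln / CAA Gln — synonymous.
Codon 3: GAG Glu / ACU Thr — nonsynonymous.
Codon 4: UUA Leu / ACU Thr — nonsynonymous.
Codon 5: UCU Ser / UCA Ser — synonymous.
Codon 6: CCG Pro / CCG Pro — identical.
Codon 7: AUG Met / AUG Met — identical.
Synonymous differences: 3.

3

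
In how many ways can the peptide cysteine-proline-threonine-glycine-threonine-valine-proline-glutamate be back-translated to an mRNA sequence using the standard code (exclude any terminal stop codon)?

16384

Cys: 2 codons.
Pro: 4 codons.
Thr: 4 codons.
Gly: 4 codons.
Thr: 4 codons.
Val: 4 codons.
Pro: 4 codons.
Glu: 2 codons.
2 × 4 × 4 × 4 × 4 × 4 × 4 × 2 = 16384.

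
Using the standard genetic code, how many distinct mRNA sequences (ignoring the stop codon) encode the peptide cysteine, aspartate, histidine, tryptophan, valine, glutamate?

64

Cys: 2 codons.
Asp: 2 codons.
His: 2 codons.
Trp: 1 codon.
Val: 4 codons.
Glu: 2 codons.
2 × 2 × 2 × 1 × 4 × 2 = 64.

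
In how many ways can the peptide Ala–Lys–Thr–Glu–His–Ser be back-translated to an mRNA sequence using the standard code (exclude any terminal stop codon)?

768

Ala: 4 codons.
Lys: 2 codons.
Thr: 4 codons.
Glu: 2 codons.
His: 2 codons.
Ser: 6 codons.
4 × 2 × 4 × 2 × 2 × 6 = 768.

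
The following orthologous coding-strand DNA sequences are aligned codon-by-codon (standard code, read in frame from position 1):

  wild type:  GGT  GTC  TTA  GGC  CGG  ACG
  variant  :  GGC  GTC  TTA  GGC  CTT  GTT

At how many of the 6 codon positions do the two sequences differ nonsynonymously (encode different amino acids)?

Codon 1: GGT Gly / GGC Gly — synonymous.
Codon 2: GTC Val / GTC Val — identical.
Codon 3: TTA Leu / TTA Leu — identical.
Codon 4: GGC Gly / GGC Gly — identical.
Codon 5: CGG Arg / CTT Leu — nonsynonymous.
Codon 6: ACG Thr / GTT Val — nonsynonymous.
Nonsynonymous differences: 2.

2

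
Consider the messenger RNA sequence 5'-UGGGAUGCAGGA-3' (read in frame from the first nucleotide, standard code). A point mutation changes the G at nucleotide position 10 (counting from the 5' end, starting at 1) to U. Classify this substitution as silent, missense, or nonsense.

Position 10 falls in codon 4: GGA → Gly.
After the substitution the codon is UGA → Stop.
The new codon is a stop codon, so this is a nonsense mutation.

nonsense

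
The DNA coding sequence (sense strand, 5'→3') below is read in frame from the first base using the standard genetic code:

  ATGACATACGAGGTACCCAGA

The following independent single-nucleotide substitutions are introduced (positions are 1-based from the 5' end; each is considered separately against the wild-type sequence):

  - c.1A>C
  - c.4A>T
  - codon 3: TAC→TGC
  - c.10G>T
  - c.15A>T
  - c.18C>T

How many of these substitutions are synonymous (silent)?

Codon 1: ATG (Met) → CTG (Leu) — missense.
Codon 2: ACA (Thr) → TCA (Ser) — missense.
Codon 3: TAC (Tyr) → TGC (Cys) — missense.
Codon 4: GAG (Glu) → TAG (Stop) — nonsense.
Codon 5: GTA (Val) → GTT (Val) — synonymous.
Codon 6: CCC (Pro) → CCT (Pro) — synonymous.
Synonymous: 2 of 6.

2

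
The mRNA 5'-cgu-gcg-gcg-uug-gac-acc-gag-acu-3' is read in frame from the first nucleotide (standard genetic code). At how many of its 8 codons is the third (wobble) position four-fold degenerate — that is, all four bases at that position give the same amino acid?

5

Codon 1 CGU (Arg): third position 4-fold.
Codon 2 GCG (Ala): third position 4-fold.
Codon 3 GCG (Ala): third position 4-fold.
Codon 4 UUG (Leu): third position 2-fold.
Codon 5 GAC (Asp): third position 2-fold.
Codon 6 ACC (Thr): third position 4-fold.
Codon 7 GAG (Glu): third position 2-fold.
Codon 8 ACU (Thr): third position 4-fold.
Four-fold degenerate third positions: 5.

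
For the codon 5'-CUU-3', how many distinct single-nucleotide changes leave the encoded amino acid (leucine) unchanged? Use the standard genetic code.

3

Position 1: none → 0 synonymous.
Position 2: none → 0 synonymous.
Position 3: CUC, CUA, CUG → 3 synonymous.
Total: 0 + 0 + 3 = 3.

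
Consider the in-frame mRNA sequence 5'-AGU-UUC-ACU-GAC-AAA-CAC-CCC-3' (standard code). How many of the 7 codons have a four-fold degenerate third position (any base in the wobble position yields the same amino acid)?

Codon 1 AGU (Ser): third position 2-fold.
Codon 2 UUC (Phe): third position 2-fold.
Codon 3 ACU (Thr): third position 4-fold.
Codon 4 GAC (Asp): third position 2-fold.
Codon 5 AAA (Lys): third position 2-fold.
Codon 6 CAC (His): third position 2-fold.
Codon 7 CCC (Pro): third position 4-fold.
Four-fold degenerate third positions: 2.

2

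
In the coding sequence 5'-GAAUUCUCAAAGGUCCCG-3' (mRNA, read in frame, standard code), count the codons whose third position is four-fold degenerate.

Codon 1 GAA (Glu): third position 2-fold.
Codon 2 UUC (Phe): third position 2-fold.
Codon 3 UCA (Ser): third position 4-fold.
Codon 4 AAG (Lys): third position 2-fold.
Codon 5 GUC (Val): third position 4-fold.
Codon 6 CCG (Pro): third position 4-fold.
Four-fold degenerate third positions: 3.

3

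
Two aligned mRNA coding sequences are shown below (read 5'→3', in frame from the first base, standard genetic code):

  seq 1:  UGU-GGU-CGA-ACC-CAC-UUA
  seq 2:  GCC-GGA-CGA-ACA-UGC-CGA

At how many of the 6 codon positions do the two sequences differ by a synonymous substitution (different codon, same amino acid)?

Codon 1: UGU Cys / GCC Ala — nonsynonymous.
Codon 2: GGU Gly / GGA Gly — synonymous.
Codon 3: CGA Arg / CGA Arg — identical.
Codon 4: ACC Thr / ACA Thr — synonymous.
Codon 5: CAC His / UGC Cys — nonsynonymous.
Codon 6: UUA Leu / CGA Arg — nonsynonymous.
Synonymous differences: 2.

2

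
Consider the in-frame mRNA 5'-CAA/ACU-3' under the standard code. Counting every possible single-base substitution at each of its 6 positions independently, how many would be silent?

4

Codon 1 (CAA, Gln): 1 synonymous substitution.
Codon 2 (ACU, Thr): 3 synonymous substitutions.
Total: 1 + 3 = 4.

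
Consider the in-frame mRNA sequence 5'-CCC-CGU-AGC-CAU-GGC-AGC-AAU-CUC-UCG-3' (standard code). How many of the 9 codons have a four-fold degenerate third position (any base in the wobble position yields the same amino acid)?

Codon 1 CCC (Pro): third position 4-fold.
Codon 2 CGU (Arg): third position 4-fold.
Codon 3 AGC (Ser): third position 2-fold.
Codon 4 CAU (His): third position 2-fold.
Codon 5 GGC (Gly): third position 4-fold.
Codon 6 AGC (Ser): third position 2-fold.
Codon 7 AAU (Asn): third position 2-fold.
Codon 8 CUC (Leu): third position 4-fold.
Codon 9 UCG (Ser): third position 4-fold.
Four-fold degenerate third positions: 5.

5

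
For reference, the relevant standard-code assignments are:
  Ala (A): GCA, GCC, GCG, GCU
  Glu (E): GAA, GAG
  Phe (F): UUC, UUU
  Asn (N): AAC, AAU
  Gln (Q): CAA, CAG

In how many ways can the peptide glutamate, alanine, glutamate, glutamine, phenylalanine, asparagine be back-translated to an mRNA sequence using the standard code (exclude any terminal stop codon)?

128

Glu: 2 codons.
Ala: 4 codons.
Glu: 2 codons.
Gln: 2 codons.
Phe: 2 codons.
Asn: 2 codons.
2 × 4 × 2 × 2 × 2 × 2 = 128.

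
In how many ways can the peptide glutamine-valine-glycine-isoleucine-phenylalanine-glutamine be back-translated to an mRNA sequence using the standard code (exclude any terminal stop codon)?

384

Gln: 2 codons.
Val: 4 codons.
Gly: 4 codons.
Ile: 3 codons.
Phe: 2 codons.
Gln: 2 codons.
2 × 4 × 4 × 3 × 2 × 2 = 384.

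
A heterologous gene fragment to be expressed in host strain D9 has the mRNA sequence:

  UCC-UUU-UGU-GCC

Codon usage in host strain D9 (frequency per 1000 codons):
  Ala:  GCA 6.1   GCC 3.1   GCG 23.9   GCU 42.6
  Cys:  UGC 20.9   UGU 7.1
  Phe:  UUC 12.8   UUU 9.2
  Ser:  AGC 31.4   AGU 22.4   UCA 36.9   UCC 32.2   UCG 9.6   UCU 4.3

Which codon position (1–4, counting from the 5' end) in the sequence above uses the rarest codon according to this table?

Codon 1 UCC (Ser): 32.2 per 1000.
Codon 2 UUU (Phe): 9.2 per 1000.
Codon 3 UGU (Cys): 7.1 per 1000.
Codon 4 GCC (Ala): 3.1 per 1000.
Lowest frequency is 3.1 at codon 4.

4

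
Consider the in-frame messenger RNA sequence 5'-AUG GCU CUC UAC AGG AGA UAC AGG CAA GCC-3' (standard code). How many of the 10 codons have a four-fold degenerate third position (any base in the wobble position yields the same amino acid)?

3

Codon 1 AUG (Met): third position 1-fold.
Codon 2 GCU (Ala): third position 4-fold.
Codon 3 CUC (Leu): third position 4-fold.
Codon 4 UAC (Tyr): third position 2-fold.
Codon 5 AGG (Arg): third position 2-fold.
Codon 6 AGA (Arg): third position 2-fold.
Codon 7 UAC (Tyr): third position 2-fold.
Codon 8 AGG (Arg): third position 2-fold.
Codon 9 CAA (Gln): third position 2-fold.
Codon 10 GCC (Ala): third position 4-fold.
Four-fold degenerate third positions: 3.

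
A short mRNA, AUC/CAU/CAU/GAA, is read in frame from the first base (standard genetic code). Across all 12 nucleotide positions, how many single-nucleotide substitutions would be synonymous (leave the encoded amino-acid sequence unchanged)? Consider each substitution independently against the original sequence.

5

Codon 1 (AUC, Ile): 2 synonymous substitutions.
Codon 2 (CAU, His): 1 synonymous substitution.
Codon 3 (CAU, His): 1 synonymous substitution.
Codon 4 (GAA, Glu): 1 synonymous substitution.
Total: 2 + 1 + 1 + 1 = 5.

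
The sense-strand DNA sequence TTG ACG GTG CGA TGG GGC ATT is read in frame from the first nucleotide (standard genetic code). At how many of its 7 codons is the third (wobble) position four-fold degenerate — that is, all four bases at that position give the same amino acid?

Codon 1 TTG (Leu): third position 2-fold.
Codon 2 ACG (Thr): third position 4-fold.
Codon 3 GTG (Val): third position 4-fold.
Codon 4 CGA (Arg): third position 4-fold.
Codon 5 TGG (Trp): third position 1-fold.
Codon 6 GGC (Gly): third position 4-fold.
Codon 7 ATT (Ile): third position 3-fold.
Four-fold degenerate third positions: 4.

4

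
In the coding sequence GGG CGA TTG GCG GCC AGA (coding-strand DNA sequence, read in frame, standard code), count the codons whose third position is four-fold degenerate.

4

Codon 1 GGG (Gly): third position 4-fold.
Codon 2 CGA (Arg): third position 4-fold.
Codon 3 TTG (Leu): third position 2-fold.
Codon 4 GCG (Ala): third position 4-fold.
Codon 5 GCC (Ala): third position 4-fold.
Codon 6 AGA (Arg): third position 2-fold.
Four-fold degenerate third positions: 4.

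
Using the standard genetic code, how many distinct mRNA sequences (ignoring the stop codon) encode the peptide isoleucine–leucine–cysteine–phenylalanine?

Ile: 3 codons.
Leu: 6 codons.
Cys: 2 codons.
Phe: 2 codons.
3 × 6 × 2 × 2 = 72.

72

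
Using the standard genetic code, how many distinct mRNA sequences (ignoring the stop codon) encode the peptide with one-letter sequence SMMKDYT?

192

Ser: 6 codons.
Met: 1 codon.
Met: 1 codon.
Lys: 2 codons.
Asp: 2 codons.
Tyr: 2 codons.
Thr: 4 codons.
6 × 1 × 1 × 2 × 2 × 2 × 4 = 192.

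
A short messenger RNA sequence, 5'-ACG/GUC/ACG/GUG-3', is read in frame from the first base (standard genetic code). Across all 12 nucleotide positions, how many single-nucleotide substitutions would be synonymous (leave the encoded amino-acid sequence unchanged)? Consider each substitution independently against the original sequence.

12

Codon 1 (ACG, Thr): 3 synonymous substitutions.
Codon 2 (GUC, Val): 3 synonymous substitutions.
Codon 3 (ACG, Thr): 3 synonymous substitutions.
Codon 4 (GUG, Val): 3 synonymous substitutions.
Total: 3 + 3 + 3 + 3 = 12.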